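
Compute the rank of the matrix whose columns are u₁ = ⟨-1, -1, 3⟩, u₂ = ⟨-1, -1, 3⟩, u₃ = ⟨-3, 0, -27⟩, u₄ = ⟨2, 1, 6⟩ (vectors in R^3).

2

Put the 3×4 matrix [u₁|u₂|u₃|u₄] into echelon form.
There are 2 pivot columns, so rank = 2.
(With 4 elements in a 3-dimensional space the rank is at most 3.)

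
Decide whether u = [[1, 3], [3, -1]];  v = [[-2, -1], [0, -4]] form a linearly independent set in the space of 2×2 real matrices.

linearly independent

Write each element as a coordinate vector in ℝ⁴ using {E₁₁, E₁₂, E₂₁, E₂₂}.
Row-reduce the matrix whose columns are u, v.
The reduction yields 2 nonzero rows, so the rank is 2.
Since rank = 2 (the number of vectors), the set is linearly independent.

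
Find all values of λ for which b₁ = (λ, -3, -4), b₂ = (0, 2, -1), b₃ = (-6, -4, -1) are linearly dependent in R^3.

λ = -11

The set is linearly dependent precisely when det[b₁; b₂; b₃] = 0.
The determinant works out to -6*λ - 66.
Setting this to zero gives λ = -11.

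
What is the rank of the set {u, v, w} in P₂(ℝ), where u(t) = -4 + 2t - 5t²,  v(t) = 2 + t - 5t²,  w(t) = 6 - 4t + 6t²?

Pass to coordinate vectors with respect to the basis {1, t, t²}.
Apply Gaussian elimination to the matrix whose rows are u, v, w.
Reduction leaves 3 leading entries, giving rank 3.

rank 3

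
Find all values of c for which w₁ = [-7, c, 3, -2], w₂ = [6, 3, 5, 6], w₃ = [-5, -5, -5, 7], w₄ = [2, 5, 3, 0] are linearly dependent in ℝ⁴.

c = 23

The set is linearly dependent precisely when det[w₁; w₂; w₃; w₄] = 0.
Expanding, det = 86*c - 1978.
This vanishes exactly when c = 23.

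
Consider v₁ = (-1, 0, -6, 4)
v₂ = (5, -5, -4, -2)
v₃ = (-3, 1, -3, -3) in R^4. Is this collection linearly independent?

Place the vectors as rows of a 3×4 matrix and reduce to echelon form.
The reduction yields 3 nonzero rows, so the rank is 3.
Since rank = 3 (the number of vectors), the set is linearly independent.

linearly independent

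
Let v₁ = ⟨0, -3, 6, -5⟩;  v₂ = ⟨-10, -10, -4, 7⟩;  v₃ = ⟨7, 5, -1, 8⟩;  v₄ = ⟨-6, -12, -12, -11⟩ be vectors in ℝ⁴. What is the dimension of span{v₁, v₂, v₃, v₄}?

Put the 4×4 matrix [v₁|v₂|v₃|v₄] into echelon form.
There are 4 pivot columns, so rank = 4.

4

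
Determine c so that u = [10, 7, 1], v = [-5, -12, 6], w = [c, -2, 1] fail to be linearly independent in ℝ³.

c = -5/6

The set is linearly dependent precisely when det[u; v; w] = 0.
The determinant works out to 54*c + 45.
This vanishes exactly when c = -5/6.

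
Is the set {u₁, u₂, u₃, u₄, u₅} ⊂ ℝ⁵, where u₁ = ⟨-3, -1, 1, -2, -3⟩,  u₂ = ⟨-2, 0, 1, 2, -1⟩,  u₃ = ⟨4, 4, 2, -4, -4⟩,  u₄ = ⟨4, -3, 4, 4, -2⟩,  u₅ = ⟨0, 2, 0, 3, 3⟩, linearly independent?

linearly independent

The matrix [u₁|u₂|u₃|u₄|u₅] has determinant -742.
A nonzero determinant means the columns are linearly independent.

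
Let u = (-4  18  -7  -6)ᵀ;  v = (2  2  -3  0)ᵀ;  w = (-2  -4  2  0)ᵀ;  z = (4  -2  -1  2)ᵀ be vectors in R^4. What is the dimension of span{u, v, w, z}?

Apply Gaussian elimination to the matrix whose rows are u, v, w, z.
Exactly 3 pivots survive; hence the rank is 3.

dim = 3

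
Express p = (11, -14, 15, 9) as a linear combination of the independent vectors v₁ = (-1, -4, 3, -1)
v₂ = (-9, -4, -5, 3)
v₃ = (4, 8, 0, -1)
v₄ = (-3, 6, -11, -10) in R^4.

Since v₁, v₂, v₃, v₄ are independent, the coefficients expressing p are uniquely determined by a linear system.
The system has the unique solution (a₁, …, a₄) = (-2, -2, -3, -1).

p = -2v₁ - 2v₂ - 3v₃ - v₄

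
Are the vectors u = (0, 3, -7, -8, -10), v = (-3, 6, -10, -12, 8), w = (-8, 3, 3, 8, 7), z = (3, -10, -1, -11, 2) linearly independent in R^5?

Place the vectors as rows of a 4×5 matrix and reduce to echelon form.
The reduction yields 4 nonzero rows, so the rank is 4.
Since rank = 4 (the number of vectors), the set is linearly independent.

linearly independent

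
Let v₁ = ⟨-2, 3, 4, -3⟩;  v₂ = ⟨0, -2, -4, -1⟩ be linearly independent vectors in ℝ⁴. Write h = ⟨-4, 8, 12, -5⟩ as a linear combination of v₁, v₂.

Since v₁, v₂ are independent, the coefficients expressing h are uniquely determined by a linear system.
Row-reducing the augmented matrix gives the unique coefficients (a₁, a₂) = (2, -1).

h = 2v₁ - v₂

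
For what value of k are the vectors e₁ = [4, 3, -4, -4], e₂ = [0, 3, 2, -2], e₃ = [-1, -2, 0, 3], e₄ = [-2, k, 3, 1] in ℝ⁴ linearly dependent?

Place the vectors as rows of a 4×4 matrix; dependence ⇔ determinant zero.
Cofactor expansion gives det = 8*k.
Solving 8*k = 0 yields k = 0.

k = 0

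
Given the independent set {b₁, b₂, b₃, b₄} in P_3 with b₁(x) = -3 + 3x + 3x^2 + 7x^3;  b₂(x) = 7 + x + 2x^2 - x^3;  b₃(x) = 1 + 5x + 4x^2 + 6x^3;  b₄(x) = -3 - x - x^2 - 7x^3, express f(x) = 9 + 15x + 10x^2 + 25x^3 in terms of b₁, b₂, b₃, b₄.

Take coordinate vectors relative to {1, x, …, x^3}.
Solve the system with b₁, b₂, b₃, b₄ as columns and f as the right-hand side.
The system has the unique solution (c₁, …, c₄) = (-2, -1, 4, -2).

f = -2b₁ - b₂ + 4b₃ - 2b₄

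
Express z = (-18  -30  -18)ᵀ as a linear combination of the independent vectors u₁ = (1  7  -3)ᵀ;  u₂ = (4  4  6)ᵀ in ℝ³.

z = -2u₁ - 4u₂

Set up the augmented matrix [u₁ | u₂ | z] and row-reduce.
Back-substitution yields (c₁, c₂) = (-2, -4).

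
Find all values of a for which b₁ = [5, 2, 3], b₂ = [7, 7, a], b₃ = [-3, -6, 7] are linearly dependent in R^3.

Dependence holds iff the 3×3 matrix [b₁ b₂ b₃] is singular.
The determinant works out to 24*a + 84.
This vanishes exactly when a = -7/2.

a = -7/2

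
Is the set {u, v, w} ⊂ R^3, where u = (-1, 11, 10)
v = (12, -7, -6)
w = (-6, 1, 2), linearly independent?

Form the 3×3 matrix with these as columns; its determinant is -160.
A nonzero determinant means the columns are linearly independent.

linearly independent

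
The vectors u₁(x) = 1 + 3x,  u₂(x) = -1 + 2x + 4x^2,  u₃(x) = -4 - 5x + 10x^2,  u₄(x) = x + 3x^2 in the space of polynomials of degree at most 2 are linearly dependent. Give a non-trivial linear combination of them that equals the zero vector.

Take coordinates with respect to {1, x, x^2}.
Write the vectors as columns of a matrix and find a nonzero vector in its null space.
One solution (up to scaling) is (3, -1, 1, -2).

3u₁ - u₂ + u₃ - 2u₄ = 0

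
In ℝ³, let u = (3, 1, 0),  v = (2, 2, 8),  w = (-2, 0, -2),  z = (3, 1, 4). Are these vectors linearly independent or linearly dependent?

linearly dependent

There are 4 vectors in a 3-dimensional space, so they cannot be linearly independent.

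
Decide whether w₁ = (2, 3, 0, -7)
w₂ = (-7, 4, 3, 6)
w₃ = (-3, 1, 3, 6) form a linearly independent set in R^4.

Row-reduce the matrix whose columns are w₁, w₂, w₃.
The reduction yields 3 nonzero rows, so the rank is 3.
Since rank = 3 (the number of vectors), the set is linearly independent.

linearly independent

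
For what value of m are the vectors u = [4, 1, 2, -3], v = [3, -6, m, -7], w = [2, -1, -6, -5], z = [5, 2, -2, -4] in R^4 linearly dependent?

m = 14

The vectors are dependent exactly when the determinant of the matrix with rows u, v, w, z vanishes.
The determinant works out to 168 - 12*m.
Setting this to zero gives m = 14.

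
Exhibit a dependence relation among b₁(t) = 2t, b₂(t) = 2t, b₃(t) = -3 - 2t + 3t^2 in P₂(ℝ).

Pass to coordinate vectors relative to the basis {1, t, t^2}.
Set up α₁b₁ + … + α₃b₃ = 0 and solve the homogeneous system.
A generator of the null space is (1, -1, 0).

b₁ - b₂ = 0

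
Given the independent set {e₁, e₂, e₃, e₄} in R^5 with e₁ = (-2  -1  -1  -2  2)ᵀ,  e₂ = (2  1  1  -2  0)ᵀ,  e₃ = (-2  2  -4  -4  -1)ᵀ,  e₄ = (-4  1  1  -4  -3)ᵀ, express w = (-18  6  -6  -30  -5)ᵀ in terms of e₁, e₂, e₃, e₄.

w = 3e₁ + 2e₂ + 2e₃ + 3e₄

Solve the system with e₁, e₂, e₃, e₄ as columns and w as the right-hand side.
Back-substitution yields (α₁, …, α₄) = (3, 2, 2, 3).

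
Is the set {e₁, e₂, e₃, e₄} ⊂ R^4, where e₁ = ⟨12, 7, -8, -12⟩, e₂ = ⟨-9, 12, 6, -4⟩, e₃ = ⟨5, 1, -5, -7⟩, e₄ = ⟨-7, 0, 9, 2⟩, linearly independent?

linearly independent

The matrix [e₁|e₂|e₃|e₄] has determinant 3753.
A nonzero determinant means the columns are linearly independent.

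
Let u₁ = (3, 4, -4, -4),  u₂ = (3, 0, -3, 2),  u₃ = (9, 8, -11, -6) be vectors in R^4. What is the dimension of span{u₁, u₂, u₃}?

Row-reduce the 3×4 matrix with these as rows.
The echelon form has 2 nonzero rows, so the rank is 2.

2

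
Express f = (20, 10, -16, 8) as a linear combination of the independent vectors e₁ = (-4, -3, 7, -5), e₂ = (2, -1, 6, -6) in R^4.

f = -4e₁ + 2e₂

Solve the system with e₁, e₂ as columns and f as the right-hand side.
The system has the unique solution (c₁, c₂) = (-4, 2).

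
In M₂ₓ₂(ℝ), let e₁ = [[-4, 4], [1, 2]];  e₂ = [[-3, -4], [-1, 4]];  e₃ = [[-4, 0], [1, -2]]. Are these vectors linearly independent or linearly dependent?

linearly independent

Take coordinates with respect to the standard basis {E₁₁, E₁₂, E₂₁, E₂₂}.
Place the vectors as rows of a 3×4 matrix and reduce to echelon form.
The reduction yields 3 nonzero rows, so the rank is 3.
Since rank = 3 (the number of vectors), the set is linearly independent.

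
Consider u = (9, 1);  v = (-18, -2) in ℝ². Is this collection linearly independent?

linearly dependent

Place the vectors as rows of a 2×2 matrix and reduce to echelon form.
The reduction yields 1 nonzero row, so the rank is 1.
Since rank 1 < 2, the set is linearly dependent.
Indeed 2u + v = 0.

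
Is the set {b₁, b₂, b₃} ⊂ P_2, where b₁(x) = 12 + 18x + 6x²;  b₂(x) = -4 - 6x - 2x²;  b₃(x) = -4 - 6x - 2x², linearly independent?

linearly dependent

Take coordinates with respect to the standard basis {1, x, x²}.
Two of the vectors are equal, giving an immediate dependence.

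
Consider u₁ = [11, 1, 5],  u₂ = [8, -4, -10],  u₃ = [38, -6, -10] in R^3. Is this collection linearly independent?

linearly dependent

Place the vectors as rows of a 3×3 matrix and reduce to echelon form.
The reduction yields 2 nonzero rows, so the rank is 2.
Since rank 2 < 3, the set is linearly dependent.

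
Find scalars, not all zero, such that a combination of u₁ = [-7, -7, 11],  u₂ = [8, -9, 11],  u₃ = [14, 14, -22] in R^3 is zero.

2u₁ + u₃ = 0

Row-reduce the matrix with u₁, u₂, u₃ as columns; the null space gives the coefficients.
The free variable yields coefficients (2, 0, 1) (any nonzero multiple also works).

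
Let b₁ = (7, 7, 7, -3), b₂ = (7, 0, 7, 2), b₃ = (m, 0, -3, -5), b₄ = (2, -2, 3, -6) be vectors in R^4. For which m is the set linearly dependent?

Place the vectors as rows of a 4×4 matrix; dependence ⇔ determinant zero.
Expanding, det = -406*m - 1421.
Solving -406*m - 1421 = 0 yields m = -7/2.

m = -7/2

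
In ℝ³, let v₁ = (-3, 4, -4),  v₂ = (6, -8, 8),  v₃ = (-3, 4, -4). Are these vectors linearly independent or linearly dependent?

linearly dependent

Two of the vectors are equal, giving an immediate dependence.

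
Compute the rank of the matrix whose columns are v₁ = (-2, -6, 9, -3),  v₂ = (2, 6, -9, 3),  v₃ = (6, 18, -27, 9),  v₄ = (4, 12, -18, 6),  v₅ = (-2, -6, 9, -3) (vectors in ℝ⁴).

Put the 4×5 matrix [v₁|v₂|v₃|v₄|v₅] into echelon form.
Reduction leaves 1 leading entry, giving rank 1.
(With 5 elements in a 4-dimensional space the rank is at most 4.)

1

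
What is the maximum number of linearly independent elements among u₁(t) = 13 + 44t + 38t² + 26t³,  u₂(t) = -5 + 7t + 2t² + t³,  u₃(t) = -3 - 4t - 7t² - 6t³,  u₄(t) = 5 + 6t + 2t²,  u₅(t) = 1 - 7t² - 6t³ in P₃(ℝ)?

Pass to coordinate vectors with respect to the basis {1, t, …, t³}.
Apply Gaussian elimination to the matrix whose rows are u₁, u₂, u₃, u₄, u₅.
Exactly 4 pivots survive; hence the rank is 4.
(With 5 elements in a 4-dimensional space the rank is at most 4.)

4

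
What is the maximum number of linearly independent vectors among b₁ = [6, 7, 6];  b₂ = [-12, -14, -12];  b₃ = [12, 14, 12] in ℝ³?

1

Put the 3×3 matrix [b₁|b₂|b₃] into echelon form.
The echelon form has 1 nonzero row, so the rank is 1.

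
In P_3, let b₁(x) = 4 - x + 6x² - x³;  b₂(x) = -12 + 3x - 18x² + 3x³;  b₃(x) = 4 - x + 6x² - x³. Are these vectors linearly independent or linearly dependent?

Write each element as a coordinate vector in ℝ⁴ using {1, x, …, x³}.
Two of the vectors are equal, giving an immediate dependence.

linearly dependent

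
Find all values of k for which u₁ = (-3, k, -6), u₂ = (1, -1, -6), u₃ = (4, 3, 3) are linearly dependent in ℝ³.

Dependence holds iff the 3×3 matrix [u₁ u₂ u₃] is singular.
Expanding, det = -27*k - 87.
Setting this to zero gives k = -29/9.

k = -29/9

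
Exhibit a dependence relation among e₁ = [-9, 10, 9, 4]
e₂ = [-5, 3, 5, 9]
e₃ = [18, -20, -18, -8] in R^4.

Solve the homogeneous system with e₁, e₂, e₃ as columns by row-reducing the coefficient matrix.
One solution (up to scaling) is (2, 0, 1).

2e₁ + e₃ = 0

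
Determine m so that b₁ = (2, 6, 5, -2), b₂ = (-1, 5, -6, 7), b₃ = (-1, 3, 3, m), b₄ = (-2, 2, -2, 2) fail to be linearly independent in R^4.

The set is linearly dependent precisely when det[b₁; b₂; b₃; b₄] = 0.
Expanding, det = -104*m - 208.
This vanishes exactly when m = -2.

m = -2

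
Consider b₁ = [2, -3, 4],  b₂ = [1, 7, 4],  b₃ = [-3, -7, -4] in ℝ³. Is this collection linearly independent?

Row-reduce the matrix whose columns are b₁, b₂, b₃.
The reduction yields 3 nonzero rows, so the rank is 3.
Since rank = 3 (the number of vectors), the set is linearly independent.

linearly independent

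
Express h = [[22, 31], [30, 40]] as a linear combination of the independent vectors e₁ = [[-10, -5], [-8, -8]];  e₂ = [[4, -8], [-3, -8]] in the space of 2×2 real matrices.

Take coordinate vectors relative to {E₁₁, E₁₂, E₂₁, E₂₂}.
Set up the augmented matrix [e₁ | e₂ | h] and row-reduce.
Back-substitution yields (α₁, α₂) = (-3, -2).

h = -3e₁ - 2e₂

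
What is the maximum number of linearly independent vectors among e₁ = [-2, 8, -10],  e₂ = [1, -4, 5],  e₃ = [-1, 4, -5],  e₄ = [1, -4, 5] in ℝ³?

1

Put the 3×4 matrix [e₁|e₂|e₃|e₄] into echelon form.
Exactly 1 pivot survives; hence the rank is 1.
(With 4 elements in a 3-dimensional space the rank is at most 3.)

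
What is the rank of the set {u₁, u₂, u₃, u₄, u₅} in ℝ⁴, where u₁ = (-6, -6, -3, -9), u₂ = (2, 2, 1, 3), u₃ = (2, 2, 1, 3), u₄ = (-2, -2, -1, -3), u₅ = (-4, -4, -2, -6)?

1

Apply Gaussian elimination to the matrix whose rows are u₁, u₂, u₃, u₄, u₅.
The echelon form has 1 nonzero row, so the rank is 1.
(With 5 elements in a 4-dimensional space the rank is at most 4.)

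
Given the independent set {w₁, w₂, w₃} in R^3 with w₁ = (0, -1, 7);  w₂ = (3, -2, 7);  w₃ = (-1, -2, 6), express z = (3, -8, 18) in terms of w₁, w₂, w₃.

z = -2w₁ + 2w₂ + 3w₃

Set up the augmented matrix [w₁ | w₂ | w₃ | z] and row-reduce.
Back-substitution yields (c₁, c₂, c₃) = (-2, 2, 3).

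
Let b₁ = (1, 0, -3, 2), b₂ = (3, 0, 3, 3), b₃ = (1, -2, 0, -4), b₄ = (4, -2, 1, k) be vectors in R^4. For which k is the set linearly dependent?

The vectors are dependent exactly when the determinant of the matrix with rows b₁, b₂, b₃, b₄ vanishes.
Expanding, det = 24*k + 12.
Solving 24*k + 12 = 0 yields k = -1/2.

k = -1/2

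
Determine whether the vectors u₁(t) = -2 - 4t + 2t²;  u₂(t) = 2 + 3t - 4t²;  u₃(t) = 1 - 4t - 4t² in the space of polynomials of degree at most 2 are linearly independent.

linearly independent

Write each element as a coordinate vector in ℝ³ using {1, t, t²}.
Row-reduce the matrix whose columns are u₁, u₂, u₃.
The reduction yields 3 nonzero rows, so the rank is 3.
Since rank = 3 (the number of vectors), the set is linearly independent.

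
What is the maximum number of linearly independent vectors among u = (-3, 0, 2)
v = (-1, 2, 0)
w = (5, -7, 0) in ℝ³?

3

Form the matrix with u, v, w as columns and reduce.
Exactly 3 pivots survive; hence the rank is 3.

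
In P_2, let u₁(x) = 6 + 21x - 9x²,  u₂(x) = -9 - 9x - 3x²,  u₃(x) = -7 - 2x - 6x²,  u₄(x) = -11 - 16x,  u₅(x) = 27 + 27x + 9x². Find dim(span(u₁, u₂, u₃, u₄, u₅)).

Use coordinates relative to {1, x, x²}.
Form the matrix with u₁, u₂, u₃, u₄, u₅ as columns and reduce.
There are 2 pivot columns, so rank = 2.
(With 5 elements in a 3-dimensional space the rank is at most 3.)

dim = 2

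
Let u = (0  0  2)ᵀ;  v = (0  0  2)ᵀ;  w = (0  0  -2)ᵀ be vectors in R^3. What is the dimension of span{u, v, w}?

1

Put the 3×3 matrix [u|v|w] into echelon form.
There is 1 pivot column, so rank = 1.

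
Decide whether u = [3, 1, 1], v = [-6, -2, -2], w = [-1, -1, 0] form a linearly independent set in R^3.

One vector is a scalar multiple of another, so the set is dependent.

linearly dependent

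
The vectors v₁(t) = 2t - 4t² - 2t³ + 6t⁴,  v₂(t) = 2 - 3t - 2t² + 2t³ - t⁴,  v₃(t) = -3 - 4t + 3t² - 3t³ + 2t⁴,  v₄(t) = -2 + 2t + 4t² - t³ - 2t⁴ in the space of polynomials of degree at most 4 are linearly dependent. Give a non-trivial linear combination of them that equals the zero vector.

v₁ + 2v₂ + 2v₄ = 0

Take coordinates with respect to {1, t, …, t⁴}.
Write the vectors as columns of a matrix and find a nonzero vector in its null space.
A generator of the null space is (1, 2, 0, 2).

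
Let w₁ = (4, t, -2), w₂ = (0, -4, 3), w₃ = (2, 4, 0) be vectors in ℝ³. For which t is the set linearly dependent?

t = 32/3

Dependence holds iff the 3×3 matrix [w₁ w₂ w₃] is singular.
Cofactor expansion gives det = 6*t - 64.
Setting this to zero gives t = 32/3.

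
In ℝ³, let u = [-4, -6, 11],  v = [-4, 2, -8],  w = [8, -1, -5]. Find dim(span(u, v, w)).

Form the matrix with u, v, w as columns and reduce.
Exactly 3 pivots survive; hence the rank is 3.

3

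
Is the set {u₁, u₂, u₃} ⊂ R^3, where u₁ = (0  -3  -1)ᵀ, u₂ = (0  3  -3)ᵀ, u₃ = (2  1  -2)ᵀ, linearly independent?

linearly independent

Row-reduce the matrix whose columns are u₁, u₂, u₃.
The reduction yields 3 nonzero rows, so the rank is 3.
Since rank = 3 (the number of vectors), the set is linearly independent.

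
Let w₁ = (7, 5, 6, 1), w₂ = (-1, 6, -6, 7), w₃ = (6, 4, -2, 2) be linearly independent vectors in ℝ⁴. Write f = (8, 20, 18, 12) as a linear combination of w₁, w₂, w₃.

Set up the augmented matrix [w₁ | w₂ | w₃ | f] and row-reduce.
Row-reducing the augmented matrix gives the unique coefficients (c₁, c₂, c₃) = (4, 2, -3).

f = 4w₁ + 2w₂ - 3w₃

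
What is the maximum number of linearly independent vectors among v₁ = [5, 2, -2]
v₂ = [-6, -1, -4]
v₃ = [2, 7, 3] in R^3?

3

Row-reduce the 3×3 matrix with these as rows.
Exactly 3 pivots survive; hence the rank is 3.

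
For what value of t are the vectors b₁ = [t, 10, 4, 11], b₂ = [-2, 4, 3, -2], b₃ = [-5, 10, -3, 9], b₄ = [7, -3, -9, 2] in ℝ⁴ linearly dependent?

t = -37/3

Place the vectors as rows of a 4×4 matrix; dependence ⇔ determinant zero.
Cofactor expansion gives det = 357*t + 4403.
Setting this to zero gives t = -37/3.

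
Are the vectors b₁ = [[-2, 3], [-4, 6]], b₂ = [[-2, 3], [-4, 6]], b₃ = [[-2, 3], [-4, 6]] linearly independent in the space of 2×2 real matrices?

Write each element as a coordinate vector in ℝ⁴ using {E₁₁, E₁₂, E₂₁, E₂₂}.
Place the vectors as rows of a 3×4 matrix and reduce to echelon form.
The reduction yields 1 nonzero row, so the rank is 1.
Since rank 1 < 3, the set is linearly dependent.

linearly dependent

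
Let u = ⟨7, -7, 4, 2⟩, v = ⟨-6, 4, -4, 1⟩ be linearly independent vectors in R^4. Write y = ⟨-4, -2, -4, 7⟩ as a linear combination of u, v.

Solve the system with u, v as columns and y as the right-hand side.
The system has the unique solution (a₁, a₂) = (2, 3).

y = 2u + 3v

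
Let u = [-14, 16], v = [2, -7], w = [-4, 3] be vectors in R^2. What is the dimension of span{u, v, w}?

Form the matrix with u, v, w as columns and reduce.
The echelon form has 2 nonzero rows, so the rank is 2.
(With 3 elements in a 2-dimensional space the rank is at most 2.)

2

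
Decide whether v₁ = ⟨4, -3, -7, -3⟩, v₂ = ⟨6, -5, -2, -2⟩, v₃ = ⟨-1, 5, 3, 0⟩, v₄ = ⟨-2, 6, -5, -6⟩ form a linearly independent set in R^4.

linearly independent

Form the 4×4 matrix with these as columns; its determinant is 583.
A nonzero determinant means the columns are linearly independent.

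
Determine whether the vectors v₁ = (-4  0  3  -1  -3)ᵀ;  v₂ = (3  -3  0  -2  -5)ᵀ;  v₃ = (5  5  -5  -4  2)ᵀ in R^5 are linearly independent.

Row-reduce the matrix whose columns are v₁, v₂, v₃.
The reduction yields 3 nonzero rows, so the rank is 3.
Since rank = 3 (the number of vectors), the set is linearly independent.

linearly independent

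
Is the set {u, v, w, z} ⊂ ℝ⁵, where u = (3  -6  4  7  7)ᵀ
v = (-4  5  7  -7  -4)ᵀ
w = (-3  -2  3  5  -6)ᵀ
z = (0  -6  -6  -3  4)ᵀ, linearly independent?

linearly independent

Place the vectors as rows of a 4×5 matrix and reduce to echelon form.
The reduction yields 4 nonzero rows, so the rank is 4.
Since rank = 4 (the number of vectors), the set is linearly independent.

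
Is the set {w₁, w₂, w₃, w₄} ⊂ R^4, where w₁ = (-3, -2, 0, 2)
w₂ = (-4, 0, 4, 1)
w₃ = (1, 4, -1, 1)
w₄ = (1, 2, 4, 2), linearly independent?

Place the vectors as rows of a 4×4 matrix and reduce to echelon form.
The reduction yields 4 nonzero rows, so the rank is 4.
Since rank = 4 (the number of vectors), the set is linearly independent.

linearly independent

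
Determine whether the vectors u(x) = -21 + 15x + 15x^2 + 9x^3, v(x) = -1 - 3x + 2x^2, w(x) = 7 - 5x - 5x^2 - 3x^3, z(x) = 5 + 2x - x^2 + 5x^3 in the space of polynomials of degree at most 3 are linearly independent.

Take coordinates with respect to the standard basis {1, x, …, x^3}.
One vector is a scalar multiple of another, so the set is dependent.

linearly dependent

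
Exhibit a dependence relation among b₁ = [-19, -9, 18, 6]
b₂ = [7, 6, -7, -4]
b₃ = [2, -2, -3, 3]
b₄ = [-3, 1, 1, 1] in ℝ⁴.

b₁ + 2b₂ + b₃ - b₄ = 0

Write the vectors as columns of a matrix and find a nonzero vector in its null space.
A generator of the null space is (1, 2, 1, -1).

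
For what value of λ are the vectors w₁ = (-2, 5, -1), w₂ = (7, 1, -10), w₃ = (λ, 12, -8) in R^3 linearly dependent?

λ = -4/7

Place the vectors as rows of a 3×3 matrix; dependence ⇔ determinant zero.
Expanding, det = -49*λ - 28.
Solving -49*λ - 28 = 0 yields λ = -4/7.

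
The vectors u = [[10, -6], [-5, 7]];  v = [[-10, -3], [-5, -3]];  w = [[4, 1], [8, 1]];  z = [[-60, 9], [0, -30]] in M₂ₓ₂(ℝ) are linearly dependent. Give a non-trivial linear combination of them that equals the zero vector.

Pass to coordinate vectors relative to the basis {E₁₁, E₁₂, E₂₁, E₂₂}.
Set up α₁u + … + α₄z = 0 and solve the homogeneous system.
The free variable yields coefficients (3, -3, 0, 1) (any nonzero multiple also works).

3u - 3v + z = 0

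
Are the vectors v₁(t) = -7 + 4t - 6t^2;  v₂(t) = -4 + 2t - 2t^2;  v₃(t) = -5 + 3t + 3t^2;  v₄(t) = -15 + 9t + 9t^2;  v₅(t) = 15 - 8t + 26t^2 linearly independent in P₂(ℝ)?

Write each element as a coordinate vector in ℝ³ using {1, t, t^2}.
There are 5 vectors in a 3-dimensional space, so they cannot be linearly independent.

linearly dependent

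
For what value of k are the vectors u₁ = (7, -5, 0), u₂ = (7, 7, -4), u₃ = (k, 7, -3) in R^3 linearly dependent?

k = 14/5

The set is linearly dependent precisely when det[u₁; u₂; u₃] = 0.
Cofactor expansion gives det = 20*k - 56.
This vanishes exactly when k = 14/5.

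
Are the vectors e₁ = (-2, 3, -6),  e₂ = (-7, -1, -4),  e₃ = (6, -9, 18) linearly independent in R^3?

linearly dependent

One vector is a scalar multiple of another, so the set is dependent.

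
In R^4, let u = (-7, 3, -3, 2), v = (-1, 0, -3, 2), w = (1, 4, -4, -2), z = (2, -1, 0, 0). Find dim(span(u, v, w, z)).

3

Apply Gaussian elimination to the matrix whose rows are u, v, w, z.
The echelon form has 3 nonzero rows, so the rank is 3.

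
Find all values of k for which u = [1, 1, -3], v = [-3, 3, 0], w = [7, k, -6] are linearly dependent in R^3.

k = -3

Dependence holds iff the 3×3 matrix [u v w] is singular.
The determinant works out to 9*k + 27.
Solving 9*k + 27 = 0 yields k = -3.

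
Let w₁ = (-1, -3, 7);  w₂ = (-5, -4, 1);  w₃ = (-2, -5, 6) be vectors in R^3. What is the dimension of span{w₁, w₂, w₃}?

Put the 3×3 matrix [w₁|w₂|w₃] into echelon form.
There are 3 pivot columns, so rank = 3.

dim = 3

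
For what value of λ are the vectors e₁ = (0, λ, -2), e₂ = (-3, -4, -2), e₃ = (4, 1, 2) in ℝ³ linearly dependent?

The set is linearly dependent precisely when det[e₁; e₂; e₃] = 0.
Expanding, det = -2*λ - 26.
This vanishes exactly when λ = -13.

λ = -13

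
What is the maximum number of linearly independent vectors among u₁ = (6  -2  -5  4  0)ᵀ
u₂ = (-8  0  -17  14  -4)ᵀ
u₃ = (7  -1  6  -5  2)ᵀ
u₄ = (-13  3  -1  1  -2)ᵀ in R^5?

2

Put the 5×4 matrix [u₁|u₂|u₃|u₄] into echelon form.
The echelon form has 2 nonzero rows, so the rank is 2.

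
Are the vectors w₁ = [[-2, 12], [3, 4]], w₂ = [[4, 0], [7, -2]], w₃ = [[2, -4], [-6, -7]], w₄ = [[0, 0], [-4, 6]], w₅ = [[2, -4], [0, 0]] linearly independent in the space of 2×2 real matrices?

linearly dependent

Write each element as a coordinate vector in ℝ⁴ using {E₁₁, E₁₂, E₂₁, E₂₂}.
There are 5 vectors in a 4-dimensional space, so they cannot be linearly independent.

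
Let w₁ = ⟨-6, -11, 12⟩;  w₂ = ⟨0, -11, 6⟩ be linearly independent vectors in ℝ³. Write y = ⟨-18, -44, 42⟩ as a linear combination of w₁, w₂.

y = 3w₁ + w₂

Solve the system with w₁, w₂ as columns and y as the right-hand side.
Row-reducing the augmented matrix gives the unique coefficients (a₁, a₂) = (3, 1).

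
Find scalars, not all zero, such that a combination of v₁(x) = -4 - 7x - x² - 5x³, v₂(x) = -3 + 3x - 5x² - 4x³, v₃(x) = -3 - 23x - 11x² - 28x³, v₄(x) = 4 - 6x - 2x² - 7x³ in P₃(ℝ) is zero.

2v₁ + v₂ - v₃ + 2v₄ = 0

Take coordinates with respect to {1, x, …, x³}.
Write the vectors as columns of a matrix and find a nonzero vector in its null space.
One solution (up to scaling) is (2, 1, -1, 2).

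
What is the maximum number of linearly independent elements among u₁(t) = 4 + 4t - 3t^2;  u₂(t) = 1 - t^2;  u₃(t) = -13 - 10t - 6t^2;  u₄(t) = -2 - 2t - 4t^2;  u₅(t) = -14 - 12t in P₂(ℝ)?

Use coordinates relative to {1, t, t^2}.
Form the matrix with u₁, u₂, u₃, u₄, u₅ as columns and reduce.
Exactly 3 pivots survive; hence the rank is 3.
(With 5 elements in a 3-dimensional space the rank is at most 3.)

3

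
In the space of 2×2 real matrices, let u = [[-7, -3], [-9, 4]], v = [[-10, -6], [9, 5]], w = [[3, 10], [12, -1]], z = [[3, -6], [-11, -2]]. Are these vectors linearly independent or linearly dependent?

Take coordinates with respect to the standard basis {E₁₁, E₁₂, E₂₁, E₂₂}.
Place the vectors as rows of a 4×4 matrix and reduce to echelon form.
The reduction yields 4 nonzero rows, so the rank is 4.
Since rank = 4 (the number of vectors), the set is linearly independent.

linearly independent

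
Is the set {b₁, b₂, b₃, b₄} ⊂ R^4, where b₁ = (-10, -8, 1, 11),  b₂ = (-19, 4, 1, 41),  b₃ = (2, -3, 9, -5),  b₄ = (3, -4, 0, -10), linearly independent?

Place the vectors as rows of a 4×4 matrix and reduce to echelon form.
The reduction yields 3 nonzero rows, so the rank is 3.
Since rank 3 < 4, the set is linearly dependent.
Indeed b₁ - b₂ - 3b₄ = 0.

linearly dependent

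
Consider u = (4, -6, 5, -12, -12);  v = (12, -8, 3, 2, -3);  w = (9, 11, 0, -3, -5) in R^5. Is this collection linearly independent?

Row-reduce the matrix whose columns are u, v, w.
The reduction yields 3 nonzero rows, so the rank is 3.
Since rank = 3 (the number of vectors), the set is linearly independent.

linearly independent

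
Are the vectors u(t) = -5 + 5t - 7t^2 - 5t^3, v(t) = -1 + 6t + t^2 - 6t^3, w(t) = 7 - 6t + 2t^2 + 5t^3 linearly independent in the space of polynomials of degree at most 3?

linearly independent

Take coordinates with respect to the standard basis {1, t, …, t^3}.
Place the vectors as rows of a 3×4 matrix and reduce to echelon form.
The reduction yields 3 nonzero rows, so the rank is 3.
Since rank = 3 (the number of vectors), the set is linearly independent.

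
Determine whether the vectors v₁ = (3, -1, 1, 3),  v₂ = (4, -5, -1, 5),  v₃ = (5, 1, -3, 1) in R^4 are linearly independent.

linearly independent

Place the vectors as rows of a 3×4 matrix and reduce to echelon form.
The reduction yields 3 nonzero rows, so the rank is 3.
Since rank = 3 (the number of vectors), the set is linearly independent.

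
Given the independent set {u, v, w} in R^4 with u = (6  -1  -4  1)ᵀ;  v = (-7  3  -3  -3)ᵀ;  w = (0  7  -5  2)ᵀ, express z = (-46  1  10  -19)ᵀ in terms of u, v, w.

z = -3u + 4v - 2w

Solve the system with u, v, w as columns and z as the right-hand side.
Back-substitution yields (a₁, a₂, a₃) = (-3, 4, -2).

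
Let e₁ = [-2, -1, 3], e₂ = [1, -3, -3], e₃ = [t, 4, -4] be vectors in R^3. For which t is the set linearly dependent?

t = 10/3

Place the vectors as rows of a 3×3 matrix; dependence ⇔ determinant zero.
Cofactor expansion gives det = 12*t - 40.
Solving 12*t - 40 = 0 yields t = 10/3.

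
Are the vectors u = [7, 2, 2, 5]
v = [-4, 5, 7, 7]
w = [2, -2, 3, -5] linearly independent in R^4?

linearly independent

Place the vectors as rows of a 3×4 matrix and reduce to echelon form.
The reduction yields 3 nonzero rows, so the rank is 3.
Since rank = 3 (the number of vectors), the set is linearly independent.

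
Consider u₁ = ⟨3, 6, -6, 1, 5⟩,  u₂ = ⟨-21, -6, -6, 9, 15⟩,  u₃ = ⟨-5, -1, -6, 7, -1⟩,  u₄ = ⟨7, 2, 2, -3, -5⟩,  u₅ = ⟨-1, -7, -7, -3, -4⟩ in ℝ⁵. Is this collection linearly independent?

One vector is a scalar multiple of another, so the set is dependent.

linearly dependent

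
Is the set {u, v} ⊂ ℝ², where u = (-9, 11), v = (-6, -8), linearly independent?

Row-reduce the matrix whose columns are u, v.
The reduction yields 2 nonzero rows, so the rank is 2.
Since rank = 2 (the number of vectors), the set is linearly independent.

linearly independent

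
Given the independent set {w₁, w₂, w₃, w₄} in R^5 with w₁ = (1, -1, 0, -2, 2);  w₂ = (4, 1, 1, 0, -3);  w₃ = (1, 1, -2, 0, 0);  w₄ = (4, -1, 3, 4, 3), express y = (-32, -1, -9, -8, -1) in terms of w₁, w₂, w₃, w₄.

y = -2w₁ - 4w₂ - 2w₃ - 3w₄

Write y = a₁w₁ + … + a₄w₄ and equate components.
Row-reducing the augmented matrix gives the unique coefficients (a₁, …, a₄) = (-2, -4, -2, -3).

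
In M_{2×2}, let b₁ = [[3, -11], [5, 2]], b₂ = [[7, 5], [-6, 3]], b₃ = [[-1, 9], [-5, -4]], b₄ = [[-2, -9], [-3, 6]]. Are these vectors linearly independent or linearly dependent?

Take coordinates with respect to the standard basis {E₁₁, E₁₂, E₂₁, E₂₂}.
The matrix [b₁|b₂|b₃|b₄] has determinant -2696.
A nonzero determinant means the columns are linearly independent.

linearly independent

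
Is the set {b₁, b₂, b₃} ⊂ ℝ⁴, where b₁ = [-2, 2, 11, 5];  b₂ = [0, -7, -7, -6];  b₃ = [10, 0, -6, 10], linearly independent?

linearly independent

Place the vectors as rows of a 3×4 matrix and reduce to echelon form.
The reduction yields 3 nonzero rows, so the rank is 3.
Since rank = 3 (the number of vectors), the set is linearly independent.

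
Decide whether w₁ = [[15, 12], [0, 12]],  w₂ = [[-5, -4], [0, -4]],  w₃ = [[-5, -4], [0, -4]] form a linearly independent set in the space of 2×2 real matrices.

Write each element as a coordinate vector in ℝ⁴ using {E₁₁, E₁₂, E₂₁, E₂₂}.
Row-reduce the matrix whose columns are w₁, w₂, w₃.
The reduction yields 1 nonzero row, so the rank is 1.
Since rank 1 < 3, the set is linearly dependent.
Indeed w₁ + 3w₂ = 0.

linearly dependent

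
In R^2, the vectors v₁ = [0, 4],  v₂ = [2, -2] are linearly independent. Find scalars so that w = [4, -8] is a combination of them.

Set up the augmented matrix [v₁ | v₂ | w] and row-reduce.
Back-substitution yields (α₁, α₂) = (-1, 2).

w = -v₁ + 2v₂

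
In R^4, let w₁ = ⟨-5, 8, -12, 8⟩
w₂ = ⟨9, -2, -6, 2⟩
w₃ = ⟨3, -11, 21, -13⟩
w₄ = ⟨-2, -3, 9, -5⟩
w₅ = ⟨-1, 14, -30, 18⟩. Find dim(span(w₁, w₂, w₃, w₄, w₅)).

Form the matrix with w₁, w₂, w₃, w₄, w₅ as columns and reduce.
The echelon form has 2 nonzero rows, so the rank is 2.
(With 5 elements in a 4-dimensional space the rank is at most 4.)

2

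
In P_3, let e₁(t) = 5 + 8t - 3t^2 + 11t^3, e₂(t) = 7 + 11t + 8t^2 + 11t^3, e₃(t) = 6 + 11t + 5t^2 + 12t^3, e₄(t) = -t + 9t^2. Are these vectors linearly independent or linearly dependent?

Take coordinates with respect to the standard basis {1, t, …, t^3}.
The matrix [e₁|e₂|e₃|e₄] has determinant -404.
A nonzero determinant means the columns are linearly independent.

linearly independent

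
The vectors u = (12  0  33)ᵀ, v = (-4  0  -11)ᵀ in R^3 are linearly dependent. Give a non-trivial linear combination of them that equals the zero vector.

u + 3v = 0

Solve the homogeneous system with u, v as columns by row-reducing the coefficient matrix.
A generator of the null space is (1, 3).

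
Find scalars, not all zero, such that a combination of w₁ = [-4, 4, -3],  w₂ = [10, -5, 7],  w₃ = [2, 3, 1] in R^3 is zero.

2w₁ + w₂ - w₃ = 0

Solve the homogeneous system with w₁, w₂, w₃ as columns by row-reducing the coefficient matrix.
A generator of the null space is (2, 1, -1).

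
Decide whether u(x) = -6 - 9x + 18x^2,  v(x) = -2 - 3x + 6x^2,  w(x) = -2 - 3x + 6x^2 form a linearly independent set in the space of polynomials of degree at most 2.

linearly dependent

Take coordinates with respect to the standard basis {1, x, x^2}.
Row-reduce the matrix whose columns are u, v, w.
The reduction yields 1 nonzero row, so the rank is 1.
Since rank 1 < 3, the set is linearly dependent.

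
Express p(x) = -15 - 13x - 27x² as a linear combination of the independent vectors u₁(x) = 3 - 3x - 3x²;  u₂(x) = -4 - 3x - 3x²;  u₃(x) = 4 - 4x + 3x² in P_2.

Work in coordinates with respect to the standard basis {1, x, x²}.
Since u₁, u₂, u₃ are independent, the coefficients expressing p are uniquely determined by a linear system.
Row-reducing the augmented matrix gives the unique coefficients (α₁, α₂, α₃) = (3, 4, -2).

p = 3u₁ + 4u₂ - 2u₃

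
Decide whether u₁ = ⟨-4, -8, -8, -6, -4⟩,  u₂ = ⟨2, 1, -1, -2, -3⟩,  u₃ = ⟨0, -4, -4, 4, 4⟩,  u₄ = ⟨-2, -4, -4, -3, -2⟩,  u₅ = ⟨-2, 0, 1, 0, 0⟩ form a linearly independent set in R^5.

linearly dependent

One vector is a scalar multiple of another, so the set is dependent.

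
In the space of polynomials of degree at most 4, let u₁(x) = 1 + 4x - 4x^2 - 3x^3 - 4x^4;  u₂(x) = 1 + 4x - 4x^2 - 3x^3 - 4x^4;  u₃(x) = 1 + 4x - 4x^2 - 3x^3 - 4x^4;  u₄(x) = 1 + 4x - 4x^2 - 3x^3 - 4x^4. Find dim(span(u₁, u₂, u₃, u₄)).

1

Use coordinates relative to {1, x, …, x^4}.
Apply Gaussian elimination to the matrix whose rows are u₁, u₂, u₃, u₄.
Exactly 1 pivot survives; hence the rank is 1.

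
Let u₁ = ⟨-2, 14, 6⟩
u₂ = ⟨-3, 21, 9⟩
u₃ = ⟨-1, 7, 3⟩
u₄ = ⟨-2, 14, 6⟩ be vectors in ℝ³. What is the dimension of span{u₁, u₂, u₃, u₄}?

dim = 1

Row-reduce the 4×3 matrix with these as rows.
Reduction leaves 1 leading entry, giving rank 1.
(With 4 elements in a 3-dimensional space the rank is at most 3.)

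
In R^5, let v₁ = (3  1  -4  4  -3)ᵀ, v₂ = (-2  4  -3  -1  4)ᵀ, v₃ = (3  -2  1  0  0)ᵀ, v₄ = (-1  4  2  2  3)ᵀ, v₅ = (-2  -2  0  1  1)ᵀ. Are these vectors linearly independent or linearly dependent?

The matrix [v₁|v₂|v₃|v₄|v₅] has determinant 1828.
A nonzero determinant means the columns are linearly independent.

linearly independent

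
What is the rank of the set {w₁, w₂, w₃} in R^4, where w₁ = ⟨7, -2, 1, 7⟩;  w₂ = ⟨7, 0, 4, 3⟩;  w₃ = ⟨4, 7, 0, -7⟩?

Apply Gaussian elimination to the matrix whose rows are w₁, w₂, w₃.
There are 3 pivot columns, so rank = 3.

rank 3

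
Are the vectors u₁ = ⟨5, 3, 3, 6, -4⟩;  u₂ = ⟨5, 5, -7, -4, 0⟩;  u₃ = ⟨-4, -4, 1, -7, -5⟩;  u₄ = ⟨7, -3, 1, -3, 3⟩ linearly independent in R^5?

Place the vectors as rows of a 4×5 matrix and reduce to echelon form.
The reduction yields 4 nonzero rows, so the rank is 4.
Since rank = 4 (the number of vectors), the set is linearly independent.

linearly independent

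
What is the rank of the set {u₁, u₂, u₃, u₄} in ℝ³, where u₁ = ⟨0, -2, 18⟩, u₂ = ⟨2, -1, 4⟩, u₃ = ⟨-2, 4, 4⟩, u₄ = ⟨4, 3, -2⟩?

3

Form the matrix with u₁, u₂, u₃, u₄ as columns and reduce.
There are 3 pivot columns, so rank = 3.
(With 4 elements in a 3-dimensional space the rank is at most 3.)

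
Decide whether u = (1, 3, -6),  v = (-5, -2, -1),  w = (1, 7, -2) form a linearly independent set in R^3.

linearly independent

The matrix [u|v|w] has determinant 176.
A nonzero determinant means the columns are linearly independent.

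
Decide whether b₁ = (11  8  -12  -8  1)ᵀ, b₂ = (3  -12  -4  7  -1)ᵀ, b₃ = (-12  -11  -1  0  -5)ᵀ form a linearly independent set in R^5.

Place the vectors as rows of a 3×5 matrix and reduce to echelon form.
The reduction yields 3 nonzero rows, so the rank is 3.
Since rank = 3 (the number of vectors), the set is linearly independent.

linearly independent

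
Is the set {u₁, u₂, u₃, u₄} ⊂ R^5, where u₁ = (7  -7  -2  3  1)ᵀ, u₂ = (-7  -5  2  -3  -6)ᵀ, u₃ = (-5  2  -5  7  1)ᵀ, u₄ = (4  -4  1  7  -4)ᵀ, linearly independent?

linearly independent

Row-reduce the matrix whose columns are u₁, u₂, u₃, u₄.
The reduction yields 4 nonzero rows, so the rank is 4.
Since rank = 4 (the number of vectors), the set is linearly independent.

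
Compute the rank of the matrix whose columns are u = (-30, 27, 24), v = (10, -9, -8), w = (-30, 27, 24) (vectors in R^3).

rank 1

Row-reduce the 3×3 matrix with these as rows.
Exactly 1 pivot survives; hence the rank is 1.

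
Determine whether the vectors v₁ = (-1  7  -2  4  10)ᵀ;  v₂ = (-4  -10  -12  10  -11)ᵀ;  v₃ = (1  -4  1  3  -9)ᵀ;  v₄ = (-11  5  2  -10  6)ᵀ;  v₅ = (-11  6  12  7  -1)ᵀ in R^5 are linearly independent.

Row-reduce the matrix whose columns are v₁, v₂, v₃, v₄, v₅.
The reduction yields 5 nonzero rows, so the rank is 5.
Since rank = 5 (the number of vectors), the set is linearly independent.

linearly independent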